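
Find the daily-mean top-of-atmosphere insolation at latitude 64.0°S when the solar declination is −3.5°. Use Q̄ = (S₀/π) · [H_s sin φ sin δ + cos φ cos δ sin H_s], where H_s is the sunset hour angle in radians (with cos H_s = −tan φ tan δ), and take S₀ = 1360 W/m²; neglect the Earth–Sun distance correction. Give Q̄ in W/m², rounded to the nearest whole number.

−tan φ tan δ = −(-2.0503)(-0.0612) = -0.1255; H_s = arccos(-0.1255) = 97.21°. In radians, H_s = 1.6966.
H_s sin φ sin δ = 1.6966 × -0.8988 × -0.0610 = 0.0930.
cos φ cos δ sin H_s = 0.4384 × 0.9981 × 0.9921 = 0.4341.
Q̄ = (1360/π) × (0.0930 + 0.4341) = 432.90 × 0.5271 = 228.18 W/m².

228 W/m²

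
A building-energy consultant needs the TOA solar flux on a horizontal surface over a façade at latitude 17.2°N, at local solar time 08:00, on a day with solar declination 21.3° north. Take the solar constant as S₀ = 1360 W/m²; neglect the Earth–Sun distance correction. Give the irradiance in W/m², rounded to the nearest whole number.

Hour angle H = 15° × (8 − 12) = -60.00°.
cos θ_z = sin φ sin δ + cos φ cos δ cos H = (0.2957)(0.3633) + (0.9553)(0.9317)(0.5000) = 0.5525.
Top-of-atmosphere irradiance = S₀ cos θ_z = 1360 × 0.5525 = 751.40 W/m².

751 W/m²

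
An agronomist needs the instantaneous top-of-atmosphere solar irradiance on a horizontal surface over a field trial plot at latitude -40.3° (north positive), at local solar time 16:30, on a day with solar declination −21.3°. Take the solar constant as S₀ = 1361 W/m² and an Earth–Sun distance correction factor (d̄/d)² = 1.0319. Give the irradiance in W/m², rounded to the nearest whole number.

Hour angle H = 15° × (16.5 − 12) = 67.50°.
cos θ_z = sin φ sin δ + cos φ cos δ cos H = (-0.6468)(-0.3633) + (0.7627)(0.9317)(0.3827) = 0.5069.
Top-of-atmosphere irradiance = S₀ (d̄/d)² cos θ_z = 1361 × 1.0319 × 0.5069 = 711.90 W/m².

712 W/m²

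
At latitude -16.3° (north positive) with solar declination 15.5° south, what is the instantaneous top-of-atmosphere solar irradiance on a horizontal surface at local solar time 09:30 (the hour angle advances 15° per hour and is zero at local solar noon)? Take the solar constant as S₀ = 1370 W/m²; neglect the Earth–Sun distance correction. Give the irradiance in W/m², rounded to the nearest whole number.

1108 W/m²

Hour angle H = 15° × (9.5 − 12) = -37.50°.
With φ = -16.3°, δ = -15.5°, H = -37.50°: sin φ sin δ = 0.0750, cos φ cos δ cos H = 0.7338, so cos θ_z = 0.8088.
Top-of-atmosphere irradiance = S₀ cos θ_z = 1370 × 0.8088 = 1108.06 W/m².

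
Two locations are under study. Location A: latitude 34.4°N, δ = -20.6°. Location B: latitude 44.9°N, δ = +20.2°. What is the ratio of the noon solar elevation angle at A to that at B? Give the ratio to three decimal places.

0.536

A: 90° − |34.4 − (-20.6)| = 35.00°.
B: 90° − |44.9 − (20.2)| = 65.30°.
Ratio A/B = 35.0000 / 65.3000 = 0.5360.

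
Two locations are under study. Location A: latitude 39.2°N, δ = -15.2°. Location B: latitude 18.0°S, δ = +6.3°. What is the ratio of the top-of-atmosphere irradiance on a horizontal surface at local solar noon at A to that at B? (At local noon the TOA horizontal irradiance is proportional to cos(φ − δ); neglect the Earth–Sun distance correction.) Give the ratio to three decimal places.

A: cos θ_z = cos(39.2° − (-15.2°)) = 0.5821.
B: cos θ_z = cos(-18.0° − (6.3°)) = 0.9114.
Ratio A/B = 0.5821 / 0.9114 = 0.6387.

0.639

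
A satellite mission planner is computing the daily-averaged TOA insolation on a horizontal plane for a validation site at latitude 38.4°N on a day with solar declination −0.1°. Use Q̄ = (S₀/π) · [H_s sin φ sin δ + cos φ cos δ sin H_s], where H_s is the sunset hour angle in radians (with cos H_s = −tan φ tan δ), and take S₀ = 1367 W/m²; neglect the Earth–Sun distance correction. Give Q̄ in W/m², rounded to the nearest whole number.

340 W/m²

−tan φ tan δ = −(0.7926)(-0.0017) = 0.0013; H_s = arccos(0.0013) = 89.93°. In radians, H_s = 1.5696.
H_s sin φ sin δ = 1.5696 × 0.6211 × -0.0017 = -0.0017.
cos φ cos δ sin H_s = 0.7837 × 1.0000 × 1.0000 = 0.7837.
Q̄ = (1367/π) × (-0.0017 + 0.7837) = 435.13 × 0.7820 = 340.27 W/m².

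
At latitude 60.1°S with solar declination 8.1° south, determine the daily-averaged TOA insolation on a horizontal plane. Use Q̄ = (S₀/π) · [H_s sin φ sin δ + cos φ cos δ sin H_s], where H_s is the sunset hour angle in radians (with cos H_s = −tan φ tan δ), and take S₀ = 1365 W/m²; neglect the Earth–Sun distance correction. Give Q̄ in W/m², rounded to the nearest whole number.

304 W/m²

−tan φ tan δ = −(-1.7391)(-0.1423) = -0.2475; H_s = arccos(-0.2475) = 104.33°. In radians, H_s = 1.8209.
H_s sin φ sin δ = 1.8209 × -0.8669 × -0.1409 = 0.2224.
cos φ cos δ sin H_s = 0.4985 × 0.9900 × 0.9689 = 0.4782.
Q̄ = (1365/π) × (0.2224 + 0.4782) = 434.49 × 0.7006 = 304.40 W/m².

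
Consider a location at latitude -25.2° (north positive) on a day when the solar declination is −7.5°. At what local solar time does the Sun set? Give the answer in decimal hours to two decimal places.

18.24 h

cos H_s = −tan(-25.2°) · tan(-7.5°) = -0.0620, so H_s = arccos(-0.0620) = 93.55°.
Sunset is at 12 + H_s/15 = 12 + 6.237 = 18.237 h local solar time.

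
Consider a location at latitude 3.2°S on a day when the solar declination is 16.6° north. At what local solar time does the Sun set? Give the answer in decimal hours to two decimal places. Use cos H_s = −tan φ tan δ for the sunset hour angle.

The sunset hour angle satisfies cos H_s = −tan φ tan δ = 0.0167, giving H_s = 89.04°.
Sunset is at 12 + H_s/15 = 12 + 5.936 = 17.936 h local solar time.

17.94 h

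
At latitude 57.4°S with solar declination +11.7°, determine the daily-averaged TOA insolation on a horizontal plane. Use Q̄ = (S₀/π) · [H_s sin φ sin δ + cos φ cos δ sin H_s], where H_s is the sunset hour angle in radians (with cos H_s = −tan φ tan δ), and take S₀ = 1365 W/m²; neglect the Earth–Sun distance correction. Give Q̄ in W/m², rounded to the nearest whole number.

125 W/m²

cos H_s = −tan(-57.4°) · tan(11.7°) = 0.3238, so H_s = arccos(0.3238) = 71.11°. In radians, H_s = 1.2411.
H_s sin φ sin δ = 1.2411 × -0.8425 × 0.2028 = -0.2121.
cos φ cos δ sin H_s = 0.5388 × 0.9792 × 0.9461 = 0.4992.
Q̄ = (1365/π) × (-0.2121 + 0.4992) = 434.49 × 0.2871 = 124.74 W/m².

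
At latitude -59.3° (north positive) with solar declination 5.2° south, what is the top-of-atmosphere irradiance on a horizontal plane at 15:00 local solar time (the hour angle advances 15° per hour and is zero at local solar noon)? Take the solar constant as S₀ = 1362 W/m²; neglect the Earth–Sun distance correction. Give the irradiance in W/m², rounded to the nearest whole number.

596 W/m²

Hour angle H = 15° × (15 − 12) = 45.00°.
cos θ_z = sin(-59.3°) sin(-5.2°) + cos(-59.3°) cos(-5.2°) cos(45.00°) = 0.0779 + 0.3595 = 0.4374.
Top-of-atmosphere irradiance = S₀ cos θ_z = 1362 × 0.4374 = 595.74 W/m².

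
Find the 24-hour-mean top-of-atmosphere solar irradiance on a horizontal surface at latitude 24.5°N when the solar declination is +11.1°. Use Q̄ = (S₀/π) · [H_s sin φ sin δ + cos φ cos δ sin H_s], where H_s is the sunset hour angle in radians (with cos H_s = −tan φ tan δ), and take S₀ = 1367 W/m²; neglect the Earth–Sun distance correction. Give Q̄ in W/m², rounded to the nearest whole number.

The sunset hour angle satisfies cos H_s = −tan φ tan δ = -0.0894, giving H_s = 95.13°. In radians, H_s = 1.6603.
H_s sin φ sin δ = 1.6603 × 0.4147 × 0.1925 = 0.1325.
cos φ cos δ sin H_s = 0.9100 × 0.9813 × 0.9960 = 0.8894.
Q̄ = (1367/π) × (0.1325 + 0.8894) = 435.13 × 1.0219 = 444.66 W/m².

445 W/m²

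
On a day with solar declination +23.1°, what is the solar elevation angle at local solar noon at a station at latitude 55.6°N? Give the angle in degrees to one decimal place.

At local solar noon the hour angle is zero, so the elevation is 90° − |φ − δ| = 90° − |55.6° − (23.1°)| = 90° − 32.5° = 57.5°.

57.5°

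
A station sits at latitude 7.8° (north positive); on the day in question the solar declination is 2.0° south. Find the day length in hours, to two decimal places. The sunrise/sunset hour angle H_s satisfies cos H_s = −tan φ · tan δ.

11.96 hours

cos H_s = −tan(7.8°) · tan(-2.0°) = 0.0048, so H_s = arccos(0.0048) = 89.72°.
Day length = 2 H_s / 15° h⁻¹ = 179.44° / 15 = 11.963 h.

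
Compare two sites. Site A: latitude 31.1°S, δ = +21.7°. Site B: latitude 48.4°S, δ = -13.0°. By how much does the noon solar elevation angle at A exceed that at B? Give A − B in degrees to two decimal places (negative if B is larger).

-17.40°

A: 90° − |-31.1 − (21.7)| = 37.20°.
B: 90° − |-48.4 − (-13.0)| = 54.60°.
A − B = 37.20 − 54.60 = -17.40°.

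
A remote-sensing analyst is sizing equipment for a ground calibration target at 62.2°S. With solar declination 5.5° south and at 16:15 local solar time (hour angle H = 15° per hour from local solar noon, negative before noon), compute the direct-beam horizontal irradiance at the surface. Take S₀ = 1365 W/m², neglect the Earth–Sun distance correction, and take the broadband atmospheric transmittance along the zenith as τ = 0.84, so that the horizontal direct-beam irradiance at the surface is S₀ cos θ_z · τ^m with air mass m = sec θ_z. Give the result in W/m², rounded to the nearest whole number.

Hour angle H = 15° × (16.25 − 12) = 63.75°.
cos θ_z = sin φ sin δ + cos φ cos δ cos H = (-0.8846)(-0.0958) + (0.4664)(0.9954)(0.4423) = 0.2901.
Air mass m = 1/cos θ_z = 1/0.2901 = 3.447; τ^m = 0.84^3.447 = 0.5483.
Surface direct beam = 1365 × 0.2901 × 0.5483 = 217.12 W/m².

217 W/m²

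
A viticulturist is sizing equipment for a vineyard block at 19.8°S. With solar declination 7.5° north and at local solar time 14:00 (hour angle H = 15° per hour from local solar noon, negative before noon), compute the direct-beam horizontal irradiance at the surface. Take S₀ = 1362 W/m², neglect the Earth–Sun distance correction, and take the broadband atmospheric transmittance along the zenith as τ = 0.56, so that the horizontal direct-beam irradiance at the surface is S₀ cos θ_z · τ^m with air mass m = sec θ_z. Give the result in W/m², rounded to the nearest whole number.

487 W/m²

Hour angle H = 15° × (14 − 12) = 30.00°.
cos θ_z = sin φ sin δ + cos φ cos δ cos H = (-0.3387)(0.1305) + (0.9409)(0.9914)(0.8660) = 0.7636.
Air mass m = 1/cos θ_z = 1/0.7636 = 1.310; τ^m = 0.56^1.310 = 0.4679.
Surface direct beam = 1362 × 0.7636 × 0.4679 = 486.63 W/m².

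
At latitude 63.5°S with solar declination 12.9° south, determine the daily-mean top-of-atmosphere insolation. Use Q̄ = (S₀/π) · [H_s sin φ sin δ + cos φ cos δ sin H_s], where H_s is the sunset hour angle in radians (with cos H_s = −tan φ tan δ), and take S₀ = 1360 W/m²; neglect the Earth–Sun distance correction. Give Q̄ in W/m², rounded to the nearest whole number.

344 W/m²

cos H_s = −tan(-63.5°) · tan(-12.9°) = -0.4594, so H_s = arccos(-0.4594) = 117.35°. In radians, H_s = 2.0481.
H_s sin φ sin δ = 2.0481 × -0.8949 × -0.2233 = 0.4093.
cos φ cos δ sin H_s = 0.4462 × 0.9748 × 0.8882 = 0.3863.
Q̄ = (1360/π) × (0.4093 + 0.3863) = 432.90 × 0.7956 = 344.42 W/m².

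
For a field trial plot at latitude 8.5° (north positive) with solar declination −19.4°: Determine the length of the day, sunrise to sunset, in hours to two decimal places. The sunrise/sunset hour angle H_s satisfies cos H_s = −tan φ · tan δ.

cos H_s = −tan(8.5°) · tan(-19.4°) = 0.0526, so H_s = arccos(0.0526) = 86.98°.
Day length = 2 H_s / 15° h⁻¹ = 173.96° / 15 = 11.597 h.

11.60 hours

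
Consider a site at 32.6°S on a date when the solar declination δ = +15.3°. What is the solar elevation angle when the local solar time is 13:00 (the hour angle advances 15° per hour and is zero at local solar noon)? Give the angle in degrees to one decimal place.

40.0°

Hour angle H = 15° × (13 − 12) = 15.00°.
cos θ_z = sin φ sin δ + cos φ cos δ cos H = (-0.5388)(0.2639) + (0.8425)(0.9646)(0.9659) = 0.6428.
θ_z = arccos(0.6428) = 50.00°, so the elevation is 90° − 50.00° = 40.00°.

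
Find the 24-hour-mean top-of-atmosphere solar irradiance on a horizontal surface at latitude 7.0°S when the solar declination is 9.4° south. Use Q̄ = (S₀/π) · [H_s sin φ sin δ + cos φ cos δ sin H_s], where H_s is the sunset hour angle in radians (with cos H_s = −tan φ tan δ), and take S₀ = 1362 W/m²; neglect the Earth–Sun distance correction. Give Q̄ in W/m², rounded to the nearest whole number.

438 W/m²

The sunset hour angle satisfies cos H_s = −tan φ tan δ = -0.0203, giving H_s = 91.16°. In radians, H_s = 1.5910.
H_s sin φ sin δ = 1.5910 × -0.1219 × -0.1633 = 0.0317.
cos φ cos δ sin H_s = 0.9925 × 0.9866 × 0.9998 = 0.9790.
Q̄ = (1362/π) × (0.0317 + 0.9790) = 433.54 × 1.0107 = 438.18 W/m².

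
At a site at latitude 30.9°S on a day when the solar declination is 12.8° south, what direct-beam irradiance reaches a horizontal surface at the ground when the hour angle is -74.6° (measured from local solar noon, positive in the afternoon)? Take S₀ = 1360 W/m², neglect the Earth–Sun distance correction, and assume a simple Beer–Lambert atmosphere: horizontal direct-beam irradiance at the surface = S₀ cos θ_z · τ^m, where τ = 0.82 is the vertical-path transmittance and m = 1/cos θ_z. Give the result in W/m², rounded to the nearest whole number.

cos θ_z = sin φ sin δ + cos φ cos δ cos H = (-0.5135)(-0.2215) + (0.8581)(0.9751)(0.2656) = 0.3360.
Air mass m = 1/cos θ_z = 1/0.3360 = 2.976; τ^m = 0.82^2.976 = 0.5540.
Surface direct beam = 1360 × 0.3360 × 0.5540 = 253.16 W/m².

253 W/m²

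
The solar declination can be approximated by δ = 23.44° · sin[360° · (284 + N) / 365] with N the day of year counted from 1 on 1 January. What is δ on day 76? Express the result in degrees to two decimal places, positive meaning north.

360 × (284 + 76) / 365 = 355.068°; sin(355.068°) = -0.0860.
δ = 23.44 × -0.0860 = -2.016° ≈ -2.02°.

-2.02°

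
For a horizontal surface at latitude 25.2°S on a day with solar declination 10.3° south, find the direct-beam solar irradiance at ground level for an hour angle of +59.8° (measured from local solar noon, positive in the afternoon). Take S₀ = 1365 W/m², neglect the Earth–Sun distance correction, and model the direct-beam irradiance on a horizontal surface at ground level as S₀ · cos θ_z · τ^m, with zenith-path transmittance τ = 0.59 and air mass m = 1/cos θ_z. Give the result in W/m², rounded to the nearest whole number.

261 W/m²

With φ = -25.2°, δ = -10.3°, H = 59.80°: sin φ sin δ = 0.0761, cos φ cos δ cos H = 0.4478, so cos θ_z = 0.5239.
Air mass m = 1/cos θ_z = 1/0.5239 = 1.909; τ^m = 0.59^1.909 = 0.3652.
Surface direct beam = 1365 × 0.5239 × 0.3652 = 261.16 W/m².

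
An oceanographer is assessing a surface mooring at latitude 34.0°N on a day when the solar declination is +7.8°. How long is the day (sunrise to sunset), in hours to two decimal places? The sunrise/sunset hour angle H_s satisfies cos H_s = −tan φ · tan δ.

12.71 hours

cos H_s = −tan(34.0°) · tan(7.8°) = -0.0924, so H_s = arccos(-0.0924) = 95.30°.
Day length = 2 H_s / 15° h⁻¹ = 190.60° / 15 = 12.707 h.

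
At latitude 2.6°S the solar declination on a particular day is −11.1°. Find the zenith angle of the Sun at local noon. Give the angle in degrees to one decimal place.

At local solar noon the hour angle is zero, so the zenith angle is |φ − δ| = |-2.6° − (-11.1°)| = 8.5°.

8.5°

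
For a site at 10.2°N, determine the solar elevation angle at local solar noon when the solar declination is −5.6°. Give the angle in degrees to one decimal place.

74.2°

At local solar noon the hour angle is zero, so the elevation is 90° − |φ − δ| = 90° − |10.2° − (-5.6°)| = 90° − 15.8° = 74.2°.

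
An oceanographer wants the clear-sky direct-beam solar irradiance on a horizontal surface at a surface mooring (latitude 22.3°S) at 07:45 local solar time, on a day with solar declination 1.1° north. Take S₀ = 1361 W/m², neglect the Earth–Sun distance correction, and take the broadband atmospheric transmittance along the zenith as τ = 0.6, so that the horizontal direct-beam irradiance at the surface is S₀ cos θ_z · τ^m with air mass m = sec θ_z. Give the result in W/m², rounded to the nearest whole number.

153 W/m²

Hour angle H = 15° × (7.75 − 12) = -63.75°.
With φ = -22.3°, δ = 1.1°, H = -63.75°: sin φ sin δ = -0.0073, cos φ cos δ cos H = 0.4091, so cos θ_z = 0.4018.
Air mass m = 1/cos θ_z = 1/0.4018 = 2.489; τ^m = 0.6^2.489 = 0.2804.
Surface direct beam = 1361 × 0.4018 × 0.2804 = 153.34 W/m².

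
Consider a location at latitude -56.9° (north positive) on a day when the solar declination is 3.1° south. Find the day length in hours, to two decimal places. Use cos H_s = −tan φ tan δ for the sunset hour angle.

12.64 hours

The sunset hour angle satisfies cos H_s = −tan φ tan δ = -0.0831, giving H_s = 94.77°.
Day length = 2 H_s / 15° h⁻¹ = 189.54° / 15 = 12.636 h.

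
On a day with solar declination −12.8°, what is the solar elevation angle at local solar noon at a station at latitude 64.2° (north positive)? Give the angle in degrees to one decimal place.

At local solar noon the hour angle is zero, so the elevation is 90° − |φ − δ| = 90° − |64.2° − (-12.8°)| = 90° − 77.0° = 13.0°.

13.0°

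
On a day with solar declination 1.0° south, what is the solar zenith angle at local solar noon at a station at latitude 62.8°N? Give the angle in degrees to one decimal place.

63.8°

At local solar noon the hour angle is zero, so the zenith angle is |φ − δ| = |62.8° − (-1.0°)| = 63.8°.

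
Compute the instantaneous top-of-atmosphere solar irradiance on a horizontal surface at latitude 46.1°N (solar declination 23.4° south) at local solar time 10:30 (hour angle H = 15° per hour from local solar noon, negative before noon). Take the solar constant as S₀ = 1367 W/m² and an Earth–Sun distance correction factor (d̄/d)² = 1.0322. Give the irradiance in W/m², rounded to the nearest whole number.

426 W/m²

Hour angle H = 15° × (10.5 − 12) = -22.50°.
cos θ_z = sin φ sin δ + cos φ cos δ cos H = (0.7206)(-0.3971) + (0.6934)(0.9178)(0.9239) = 0.3018.
Top-of-atmosphere irradiance = S₀ (d̄/d)² cos θ_z = 1367 × 1.0322 × 0.3018 = 425.85 W/m².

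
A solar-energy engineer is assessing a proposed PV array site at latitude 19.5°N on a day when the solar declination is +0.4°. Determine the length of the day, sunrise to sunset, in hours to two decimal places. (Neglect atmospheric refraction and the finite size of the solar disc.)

12.02 hours

The sunset hour angle satisfies cos H_s = −tan φ tan δ = -0.0025, giving H_s = 90.14°.
Day length = 2 H_s / 15° h⁻¹ = 180.28° / 15 = 12.019 h.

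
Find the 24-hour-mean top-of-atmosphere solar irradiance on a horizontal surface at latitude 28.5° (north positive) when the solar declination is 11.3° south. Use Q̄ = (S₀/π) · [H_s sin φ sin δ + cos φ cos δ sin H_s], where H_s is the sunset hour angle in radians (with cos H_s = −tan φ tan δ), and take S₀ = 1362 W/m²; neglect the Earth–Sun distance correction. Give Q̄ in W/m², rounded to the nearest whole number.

312 W/m²

cos H_s = −tan(28.5°) · tan(-11.3°) = 0.1085, so H_s = arccos(0.1085) = 83.77°. In radians, H_s = 1.4621.
H_s sin φ sin δ = 1.4621 × 0.4772 × -0.1959 = -0.1367.
cos φ cos δ sin H_s = 0.8788 × 0.9806 × 0.9941 = 0.8567.
Q̄ = (1362/π) × (-0.1367 + 0.8567) = 433.54 × 0.7200 = 312.15 W/m².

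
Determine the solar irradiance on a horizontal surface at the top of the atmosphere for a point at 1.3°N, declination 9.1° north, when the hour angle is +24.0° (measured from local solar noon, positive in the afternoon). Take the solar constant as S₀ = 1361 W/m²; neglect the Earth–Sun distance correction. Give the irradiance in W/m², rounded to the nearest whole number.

cos θ_z = sin φ sin δ + cos φ cos δ cos H = (0.0227)(0.1582) + (0.9997)(0.9874)(0.9135) = 0.9053.
Top-of-atmosphere irradiance = S₀ cos θ_z = 1361 × 0.9053 = 1232.11 W/m².

1232 W/m²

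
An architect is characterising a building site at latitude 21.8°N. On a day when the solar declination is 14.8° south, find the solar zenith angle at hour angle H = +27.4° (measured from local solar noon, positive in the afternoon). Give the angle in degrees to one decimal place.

cos θ_z = sin(21.8°) sin(-14.8°) + cos(21.8°) cos(-14.8°) cos(27.40°) = -0.0949 + 0.7970 = 0.7021.
θ_z = arccos(0.7021) = 45.40°.

45.4°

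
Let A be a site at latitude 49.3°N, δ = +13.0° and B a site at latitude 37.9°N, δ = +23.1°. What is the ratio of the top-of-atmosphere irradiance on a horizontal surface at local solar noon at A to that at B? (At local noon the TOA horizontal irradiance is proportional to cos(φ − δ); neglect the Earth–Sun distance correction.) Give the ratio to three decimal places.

A: cos θ_z = cos(49.3° − (13.0°)) = 0.8059.
B: cos θ_z = cos(37.9° − (23.1°)) = 0.9668.
Ratio A/B = 0.8059 / 0.9668 = 0.8336.

0.834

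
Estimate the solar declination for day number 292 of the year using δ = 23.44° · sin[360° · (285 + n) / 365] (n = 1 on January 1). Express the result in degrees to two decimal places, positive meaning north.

-11.40°

360 × (285 + 292) / 365 = 569.096°; sin(569.096°) = -0.4863.
δ = 23.44 × -0.4863 = -11.399° ≈ -11.40°.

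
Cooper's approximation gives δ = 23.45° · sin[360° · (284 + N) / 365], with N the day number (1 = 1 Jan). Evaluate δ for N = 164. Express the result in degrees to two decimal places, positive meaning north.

360 × (284 + 164) / 365 = 441.863°; sin(441.863°) = 0.9899.
δ = 23.45 × 0.9899 = 23.213° ≈ +23.21°.

+23.21°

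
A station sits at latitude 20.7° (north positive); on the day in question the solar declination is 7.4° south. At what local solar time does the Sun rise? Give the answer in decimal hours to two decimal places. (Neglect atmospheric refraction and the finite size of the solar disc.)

6.19 h

cos H_s = −tan(20.7°) · tan(-7.4°) = 0.0491, so H_s = arccos(0.0491) = 87.19°.
Sunrise is at 12 − H_s/15 = 12 − 5.813 = 6.187 h local solar time.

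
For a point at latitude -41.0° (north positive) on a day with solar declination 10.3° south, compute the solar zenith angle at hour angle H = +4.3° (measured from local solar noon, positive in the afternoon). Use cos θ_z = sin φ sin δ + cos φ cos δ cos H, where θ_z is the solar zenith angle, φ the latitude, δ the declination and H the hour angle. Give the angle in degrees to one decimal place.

30.9°

cos θ_z = sin φ sin δ + cos φ cos δ cos H = (-0.6561)(-0.1788) + (0.7547)(0.9839)(0.9972) = 0.8578.
θ_z = arccos(0.8578) = 30.93°.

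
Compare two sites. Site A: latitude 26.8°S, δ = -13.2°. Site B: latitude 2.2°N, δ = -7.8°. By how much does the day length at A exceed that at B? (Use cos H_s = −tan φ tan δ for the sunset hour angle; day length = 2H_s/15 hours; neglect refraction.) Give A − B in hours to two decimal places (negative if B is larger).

+0.95 h

A: H_s = arccos(−tan -26.8° · tan -13.2°) = 96.80°, so 2H_s/15 = 12.9067 h.
B: H_s = arccos(−tan 2.2° · tan -7.8°) = 89.70°, so 2H_s/15 = 11.9600 h.
A − B = 12.9067 − 11.9600 = 0.9467 h.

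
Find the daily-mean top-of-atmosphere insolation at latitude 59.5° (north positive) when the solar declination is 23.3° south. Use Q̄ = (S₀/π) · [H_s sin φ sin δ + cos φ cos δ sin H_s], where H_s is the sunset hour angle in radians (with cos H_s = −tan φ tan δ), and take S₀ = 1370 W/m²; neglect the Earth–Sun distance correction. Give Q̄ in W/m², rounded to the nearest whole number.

cos H_s = −tan(59.5°) · tan(-23.3°) = 0.7311, so H_s = arccos(0.7311) = 43.02°. In radians, H_s = 0.7508.
H_s sin φ sin δ = 0.7508 × 0.8616 × -0.3955 = -0.2558.
cos φ cos δ sin H_s = 0.5075 × 0.9184 × 0.6822 = 0.3180.
Q̄ = (1370/π) × (-0.2558 + 0.3180) = 436.08 × 0.0622 = 27.12 W/m².

27 W/m²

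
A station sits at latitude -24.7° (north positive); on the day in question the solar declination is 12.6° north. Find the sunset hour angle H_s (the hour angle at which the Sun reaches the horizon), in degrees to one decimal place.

−tan φ tan δ = −(-0.4599)(0.2235) = 0.1028; H_s = arccos(0.1028) = 84.10°.

84.1°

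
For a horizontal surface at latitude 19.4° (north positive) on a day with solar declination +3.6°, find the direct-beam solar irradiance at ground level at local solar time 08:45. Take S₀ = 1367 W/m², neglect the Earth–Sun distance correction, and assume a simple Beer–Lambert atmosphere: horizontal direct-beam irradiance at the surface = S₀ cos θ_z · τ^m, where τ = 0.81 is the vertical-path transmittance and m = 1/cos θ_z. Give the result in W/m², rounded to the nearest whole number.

Hour angle H = 15° × (8.75 − 12) = -48.75°.
cos θ_z = sin φ sin δ + cos φ cos δ cos H = (0.3322)(0.0628) + (0.9432)(0.9980)(0.6593) = 0.6415.
Air mass m = 1/cos θ_z = 1/0.6415 = 1.559; τ^m = 0.81^1.559 = 0.7200.
Surface direct beam = 1367 × 0.6415 × 0.7200 = 631.39 W/m².

631 W/m²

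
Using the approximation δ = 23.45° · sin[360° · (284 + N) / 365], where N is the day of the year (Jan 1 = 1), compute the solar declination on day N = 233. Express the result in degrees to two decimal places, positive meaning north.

+11.75°

360 × (284 + 233) / 365 = 509.918°; sin(509.918°) = 0.5012.
δ = 23.45 × 0.5012 = 11.753° ≈ +11.75°.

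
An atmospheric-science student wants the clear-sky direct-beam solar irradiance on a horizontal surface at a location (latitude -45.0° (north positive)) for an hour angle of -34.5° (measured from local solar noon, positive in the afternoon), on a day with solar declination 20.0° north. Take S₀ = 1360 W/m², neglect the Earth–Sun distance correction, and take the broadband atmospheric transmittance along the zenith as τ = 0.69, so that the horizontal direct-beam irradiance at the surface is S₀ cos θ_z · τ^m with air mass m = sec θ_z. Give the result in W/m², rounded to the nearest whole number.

124 W/m²

cos θ_z = sin φ sin δ + cos φ cos δ cos H = (-0.7071)(0.3420) + (0.7071)(0.9397)(0.8241) = 0.3058.
Air mass m = 1/cos θ_z = 1/0.3058 = 3.270; τ^m = 0.69^3.270 = 0.2972.
Surface direct beam = 1360 × 0.3058 × 0.2972 = 123.60 W/m².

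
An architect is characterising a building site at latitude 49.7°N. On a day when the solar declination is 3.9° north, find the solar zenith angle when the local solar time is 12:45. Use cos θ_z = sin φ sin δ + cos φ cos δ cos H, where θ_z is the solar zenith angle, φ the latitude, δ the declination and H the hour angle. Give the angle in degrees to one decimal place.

46.8°

Hour angle H = 15° × (12.75 − 12) = 11.25°.
With φ = 49.7°, δ = 3.9°, H = 11.25°: sin φ sin δ = 0.0519, cos φ cos δ cos H = 0.6329, so cos θ_z = 0.6848.
θ_z = arccos(0.6848) = 46.78°.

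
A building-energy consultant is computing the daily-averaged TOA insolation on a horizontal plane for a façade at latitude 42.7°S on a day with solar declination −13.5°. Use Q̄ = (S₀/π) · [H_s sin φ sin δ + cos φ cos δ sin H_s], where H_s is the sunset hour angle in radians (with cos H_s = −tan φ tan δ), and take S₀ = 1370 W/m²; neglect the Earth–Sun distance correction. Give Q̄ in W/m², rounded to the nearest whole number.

428 W/m²

cos H_s = −tan(-42.7°) · tan(-13.5°) = -0.2215, so H_s = arccos(-0.2215) = 102.80°. In radians, H_s = 1.7942.
H_s sin φ sin δ = 1.7942 × -0.6782 × -0.2334 = 0.2840.
cos φ cos δ sin H_s = 0.7349 × 0.9724 × 0.9751 = 0.6968.
Q̄ = (1370/π) × (0.2840 + 0.6968) = 436.08 × 0.9808 = 427.71 W/m².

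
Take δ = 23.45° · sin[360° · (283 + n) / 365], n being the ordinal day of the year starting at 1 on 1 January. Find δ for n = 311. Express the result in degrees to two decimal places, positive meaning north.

-16.83°

360 × (283 + 311) / 365 = 585.863°; sin(585.863°) = -0.7177.
δ = 23.45 × -0.7177 = -16.830° ≈ -16.83°.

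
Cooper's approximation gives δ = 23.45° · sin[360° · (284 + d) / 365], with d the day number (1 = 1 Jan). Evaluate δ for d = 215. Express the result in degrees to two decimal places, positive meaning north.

+17.38°

360 × (284 + 215) / 365 = 492.164°; sin(492.164°) = 0.7412.
δ = 23.45 × 0.7412 = 17.381° ≈ +17.38°.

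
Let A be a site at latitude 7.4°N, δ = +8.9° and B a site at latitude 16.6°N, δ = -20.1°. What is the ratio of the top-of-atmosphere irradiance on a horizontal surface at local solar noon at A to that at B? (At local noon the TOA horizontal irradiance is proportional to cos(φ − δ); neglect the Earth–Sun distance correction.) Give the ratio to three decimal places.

A: cos θ_z = cos(7.4° − (8.9°)) = 0.9997.
B: cos θ_z = cos(16.6° − (-20.1°)) = 0.8018.
Ratio A/B = 0.9997 / 0.8018 = 1.2468.

1.247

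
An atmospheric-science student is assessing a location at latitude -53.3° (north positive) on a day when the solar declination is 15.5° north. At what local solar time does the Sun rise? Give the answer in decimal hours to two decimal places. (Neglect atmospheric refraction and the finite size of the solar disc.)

−tan φ tan δ = −(-1.3416)(0.2773) = 0.3720; H_s = arccos(0.3720) = 68.16°.
Sunrise is at 12 − H_s/15 = 12 − 4.544 = 7.456 h local solar time.

7.46 h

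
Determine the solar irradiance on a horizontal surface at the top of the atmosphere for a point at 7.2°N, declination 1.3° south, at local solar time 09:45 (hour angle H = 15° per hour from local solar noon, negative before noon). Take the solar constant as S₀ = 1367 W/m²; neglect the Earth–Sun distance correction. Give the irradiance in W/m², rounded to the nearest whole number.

1123 W/m²

Hour angle H = 15° × (9.75 − 12) = -33.75°.
cos θ_z = sin φ sin δ + cos φ cos δ cos H = (0.1253)(-0.0227) + (0.9921)(0.9997)(0.8315) = 0.8218.
Top-of-atmosphere irradiance = S₀ cos θ_z = 1367 × 0.8218 = 1123.40 W/m².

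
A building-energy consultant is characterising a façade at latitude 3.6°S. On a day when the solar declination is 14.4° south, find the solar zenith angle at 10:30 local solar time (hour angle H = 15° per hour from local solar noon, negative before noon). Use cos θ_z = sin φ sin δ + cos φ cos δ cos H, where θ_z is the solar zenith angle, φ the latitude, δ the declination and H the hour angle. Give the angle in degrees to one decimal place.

Hour angle H = 15° × (10.5 − 12) = -22.50°.
cos θ_z = sin φ sin δ + cos φ cos δ cos H = (-0.0628)(-0.2487) + (0.9980)(0.9686)(0.9239) = 0.9087.
θ_z = arccos(0.9087) = 24.67°.

24.7°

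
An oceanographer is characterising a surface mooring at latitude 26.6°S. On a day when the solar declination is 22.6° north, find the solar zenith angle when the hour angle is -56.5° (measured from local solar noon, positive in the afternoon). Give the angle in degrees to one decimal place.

With φ = -26.6°, δ = 22.6°, H = -56.50°: sin φ sin δ = -0.1721, cos φ cos δ cos H = 0.4556, so cos θ_z = 0.2835.
θ_z = arccos(0.2835) = 73.53°.

73.5°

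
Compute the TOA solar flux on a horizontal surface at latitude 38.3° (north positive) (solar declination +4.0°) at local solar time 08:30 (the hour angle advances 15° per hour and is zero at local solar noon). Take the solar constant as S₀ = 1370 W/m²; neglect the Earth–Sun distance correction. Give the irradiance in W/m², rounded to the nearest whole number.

Hour angle H = 15° × (8.5 − 12) = -52.50°.
cos θ_z = sin φ sin δ + cos φ cos δ cos H = (0.6198)(0.0698) + (0.7848)(0.9976)(0.6088) = 0.5199.
Top-of-atmosphere irradiance = S₀ cos θ_z = 1370 × 0.5199 = 712.26 W/m².

712 W/m²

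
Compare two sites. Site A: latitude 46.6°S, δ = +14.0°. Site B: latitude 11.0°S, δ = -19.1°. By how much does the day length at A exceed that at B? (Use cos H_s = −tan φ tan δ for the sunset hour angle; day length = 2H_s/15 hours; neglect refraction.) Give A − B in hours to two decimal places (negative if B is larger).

-2.55 h

A: H_s = arccos(−tan -46.6° · tan 14.0°) = 74.71°, so 2H_s/15 = 9.9613 h.
B: H_s = arccos(−tan -11.0° · tan -19.1°) = 93.86°, so 2H_s/15 = 12.5147 h.
A − B = 9.9613 − 12.5147 = -2.5534 h.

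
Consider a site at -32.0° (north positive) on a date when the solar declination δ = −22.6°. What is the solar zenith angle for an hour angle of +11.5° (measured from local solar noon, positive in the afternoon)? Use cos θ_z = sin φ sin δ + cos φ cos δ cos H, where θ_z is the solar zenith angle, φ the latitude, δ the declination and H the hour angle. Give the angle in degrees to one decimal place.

13.9°

With φ = -32.0°, δ = -22.6°, H = 11.50°: sin φ sin δ = 0.2036, cos φ cos δ cos H = 0.7672, so cos θ_z = 0.9708.
θ_z = arccos(0.9708) = 13.88°.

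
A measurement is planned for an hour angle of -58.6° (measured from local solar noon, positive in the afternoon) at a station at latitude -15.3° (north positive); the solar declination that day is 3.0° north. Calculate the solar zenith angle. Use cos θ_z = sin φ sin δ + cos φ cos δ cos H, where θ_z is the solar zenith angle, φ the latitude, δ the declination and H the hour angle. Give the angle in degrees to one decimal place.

With φ = -15.3°, δ = 3.0°, H = -58.60°: sin φ sin δ = -0.0138, cos φ cos δ cos H = 0.5019, so cos θ_z = 0.4881.
θ_z = arccos(0.4881) = 60.78°.

60.8°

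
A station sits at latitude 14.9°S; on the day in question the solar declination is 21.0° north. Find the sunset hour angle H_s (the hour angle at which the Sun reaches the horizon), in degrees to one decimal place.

84.1°

cos H_s = −tan(-14.9°) · tan(21.0°) = 0.1021, so H_s = arccos(0.1021) = 84.14°.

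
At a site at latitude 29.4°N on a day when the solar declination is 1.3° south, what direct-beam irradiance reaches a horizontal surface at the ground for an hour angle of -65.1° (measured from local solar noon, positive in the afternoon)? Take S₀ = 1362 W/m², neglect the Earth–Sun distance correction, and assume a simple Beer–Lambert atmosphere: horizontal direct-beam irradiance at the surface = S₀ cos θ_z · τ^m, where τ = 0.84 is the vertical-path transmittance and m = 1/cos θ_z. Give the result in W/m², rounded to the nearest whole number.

With φ = 29.4°, δ = -1.3°, H = -65.10°: sin φ sin δ = -0.0111, cos φ cos δ cos H = 0.3667, so cos θ_z = 0.3556.
Air mass m = 1/cos θ_z = 1/0.3556 = 2.812; τ^m = 0.84^2.812 = 0.6125.
Surface direct beam = 1362 × 0.3556 × 0.6125 = 296.65 W/m².

297 W/m²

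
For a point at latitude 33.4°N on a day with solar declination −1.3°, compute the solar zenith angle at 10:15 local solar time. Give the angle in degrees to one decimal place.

42.6°

Hour angle H = 15° × (10.25 − 12) = -26.25°.
cos θ_z = sin φ sin δ + cos φ cos δ cos H = (0.5505)(-0.0227) + (0.8348)(0.9997)(0.8969) = 0.7360.
θ_z = arccos(0.7360) = 42.61°.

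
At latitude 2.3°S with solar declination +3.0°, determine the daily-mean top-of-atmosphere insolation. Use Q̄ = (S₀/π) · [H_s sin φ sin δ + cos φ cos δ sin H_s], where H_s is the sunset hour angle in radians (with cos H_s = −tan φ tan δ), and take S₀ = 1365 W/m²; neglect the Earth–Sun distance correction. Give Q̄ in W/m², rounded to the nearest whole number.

The sunset hour angle satisfies cos H_s = −tan φ tan δ = 0.0021, giving H_s = 89.88°. In radians, H_s = 1.5687.
H_s sin φ sin δ = 1.5687 × -0.0401 × 0.0523 = -0.0033.
cos φ cos δ sin H_s = 0.9992 × 0.9986 × 1.0000 = 0.9978.
Q̄ = (1365/π) × (-0.0033 + 0.9978) = 434.49 × 0.9945 = 432.10 W/m².

432 W/m²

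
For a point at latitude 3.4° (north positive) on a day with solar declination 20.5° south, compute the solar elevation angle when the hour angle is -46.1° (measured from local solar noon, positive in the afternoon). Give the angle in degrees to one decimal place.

cos θ_z = sin(3.4°) sin(-20.5°) + cos(3.4°) cos(-20.5°) cos(-46.10°) = -0.0208 + 0.6483 = 0.6275.
θ_z = arccos(0.6275) = 51.13°, so the elevation is 90° − 51.13° = 38.87°.

38.9°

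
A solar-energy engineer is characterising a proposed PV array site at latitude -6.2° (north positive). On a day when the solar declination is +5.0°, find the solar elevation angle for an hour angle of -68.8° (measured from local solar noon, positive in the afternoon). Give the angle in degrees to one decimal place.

20.4°

cos θ_z = sin(-6.2°) sin(5.0°) + cos(-6.2°) cos(5.0°) cos(-68.80°) = -0.0094 + 0.3581 = 0.3487.
θ_z = arccos(0.3487) = 69.59°, so the elevation is 90° − 69.59° = 20.41°.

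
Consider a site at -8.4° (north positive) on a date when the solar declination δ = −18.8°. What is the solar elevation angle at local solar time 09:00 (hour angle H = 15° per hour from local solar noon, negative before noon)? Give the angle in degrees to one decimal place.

45.2°

Hour angle H = 15° × (9 − 12) = -45.00°.
cos θ_z = sin φ sin δ + cos φ cos δ cos H = (-0.1461)(-0.3223) + (0.9893)(0.9466)(0.7071) = 0.7093.
θ_z = arccos(0.7093) = 44.82°, so the elevation is 90° − 44.82° = 45.18°.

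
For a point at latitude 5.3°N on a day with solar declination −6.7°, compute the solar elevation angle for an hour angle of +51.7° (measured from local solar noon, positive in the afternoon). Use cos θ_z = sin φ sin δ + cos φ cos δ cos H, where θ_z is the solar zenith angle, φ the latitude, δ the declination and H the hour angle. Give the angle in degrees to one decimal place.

cos θ_z = sin(5.3°) sin(-6.7°) + cos(5.3°) cos(-6.7°) cos(51.70°) = -0.0108 + 0.6129 = 0.6021.
θ_z = arccos(0.6021) = 52.98°, so the elevation is 90° − 52.98° = 37.02°.

37.0°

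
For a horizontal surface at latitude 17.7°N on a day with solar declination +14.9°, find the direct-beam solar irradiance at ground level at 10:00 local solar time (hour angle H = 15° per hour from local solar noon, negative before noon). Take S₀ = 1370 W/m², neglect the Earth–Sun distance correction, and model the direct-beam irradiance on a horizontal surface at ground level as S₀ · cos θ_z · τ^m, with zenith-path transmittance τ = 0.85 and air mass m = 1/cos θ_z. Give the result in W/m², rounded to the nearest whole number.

996 W/m²

Hour angle H = 15° × (10 − 12) = -30.00°.
cos θ_z = sin φ sin δ + cos φ cos δ cos H = (0.3040)(0.2571) + (0.9527)(0.9664)(0.8660) = 0.8755.
Air mass m = 1/cos θ_z = 1/0.8755 = 1.142; τ^m = 0.85^1.142 = 0.8306.
Surface direct beam = 1370 × 0.8755 × 0.8306 = 996.25 W/m².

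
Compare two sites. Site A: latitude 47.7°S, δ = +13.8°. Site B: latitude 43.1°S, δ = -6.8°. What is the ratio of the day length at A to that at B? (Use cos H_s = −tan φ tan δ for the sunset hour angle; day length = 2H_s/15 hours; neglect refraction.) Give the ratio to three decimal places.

A: H_s = arccos(−tan -47.7° · tan 13.8°) = 74.34°, so 2H_s/15 = 9.9120 h.
B: H_s = arccos(−tan -43.1° · tan -6.8°) = 96.41°, so 2H_s/15 = 12.8547 h.
Ratio A/B = 9.9120 / 12.8547 = 0.7711.

0.771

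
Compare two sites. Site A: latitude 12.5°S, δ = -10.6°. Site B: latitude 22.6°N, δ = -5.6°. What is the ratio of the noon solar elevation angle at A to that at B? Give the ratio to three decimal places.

A: 90° − |-12.5 − (-10.6)| = 88.10°.
B: 90° − |22.6 − (-5.6)| = 61.80°.
Ratio A/B = 88.1000 / 61.8000 = 1.4256.

1.426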